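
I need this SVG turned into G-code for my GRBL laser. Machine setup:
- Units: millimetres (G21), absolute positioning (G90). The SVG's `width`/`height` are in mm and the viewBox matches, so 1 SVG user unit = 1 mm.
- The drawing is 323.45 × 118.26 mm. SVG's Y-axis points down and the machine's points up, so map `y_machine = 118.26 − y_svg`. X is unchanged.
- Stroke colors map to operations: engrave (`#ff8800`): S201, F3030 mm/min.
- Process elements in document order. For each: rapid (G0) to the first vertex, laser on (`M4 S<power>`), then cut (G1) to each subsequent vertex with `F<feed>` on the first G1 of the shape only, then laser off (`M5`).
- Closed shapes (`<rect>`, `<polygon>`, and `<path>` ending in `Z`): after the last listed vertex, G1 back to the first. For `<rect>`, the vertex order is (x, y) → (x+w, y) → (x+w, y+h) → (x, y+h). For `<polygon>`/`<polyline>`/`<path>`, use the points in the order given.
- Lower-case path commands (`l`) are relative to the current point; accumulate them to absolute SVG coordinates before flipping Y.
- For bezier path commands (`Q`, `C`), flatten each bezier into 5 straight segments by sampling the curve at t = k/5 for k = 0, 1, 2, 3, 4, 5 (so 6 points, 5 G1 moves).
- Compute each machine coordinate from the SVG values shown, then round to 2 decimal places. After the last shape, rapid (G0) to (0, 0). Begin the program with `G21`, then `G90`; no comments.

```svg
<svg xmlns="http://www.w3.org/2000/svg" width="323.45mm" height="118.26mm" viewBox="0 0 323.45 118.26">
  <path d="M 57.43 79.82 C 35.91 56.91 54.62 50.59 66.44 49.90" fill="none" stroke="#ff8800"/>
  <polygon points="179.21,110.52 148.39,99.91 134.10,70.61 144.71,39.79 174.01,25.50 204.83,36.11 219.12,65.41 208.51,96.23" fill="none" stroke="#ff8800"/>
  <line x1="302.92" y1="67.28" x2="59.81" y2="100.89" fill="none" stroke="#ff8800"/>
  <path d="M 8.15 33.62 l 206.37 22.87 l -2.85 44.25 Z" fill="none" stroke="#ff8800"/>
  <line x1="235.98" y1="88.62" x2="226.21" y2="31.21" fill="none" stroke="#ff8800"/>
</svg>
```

viewBox `0 0 323.45 118.26` with mm width/height → 1 unit = 1 mm. Flip: y_m = 118.26 − y_svg.

**Shape 1** — `<path>` cubic bezier, stroke `#ff8800` → engrave (S201, F3030). Control points (SVG): P0=(57.43,79.82), P1=(35.91,56.91), P2=(54.62,50.59), P3=(66.44,49.90); sampled at t=k/5. Machine vertices: (57.43,38.44) → (48.97,50.28) → (47.90,58.67) → (51.96,64.13) → (58.90,67.18) → (66.44,68.36). Open path.

**Shape 2** — `<polygon>` regular polygon, stroke `#ff8800` → engrave (S201, F3030). Machine vertices: (179.21,7.74) → (148.39,18.35) → (134.10,47.65) → (144.71,78.47) → (174.01,92.76) → (204.83,82.15) → (219.12,52.85) → (208.51,22.03) → (179.21,7.74). Closed: final G1 returns to the first vertex.

**Shape 3** — `<line>` line segment, stroke `#ff8800` → engrave (S201, F3030). Machine vertices: (302.92,50.98) → (59.81,17.37). Open path.

**Shape 4** — `<path>` closed polygon, stroke `#ff8800` → engrave (S201, F3030). Machine vertices: (8.15,84.64) → (214.52,61.77) → (211.67,17.52) → (8.15,84.64). Closed: final G1 returns to the first vertex.

**Shape 5** — `<line>` line segment, stroke `#ff8800` → engrave (S201, F3030). Machine vertices: (235.98,29.64) → (226.21,87.05). Open path.

G21
G90
G0 X57.43 Y38.44
M4 S201
G1 X48.97 Y50.28 F3030
G1 X47.90 Y58.67
G1 X51.96 Y64.13
G1 X58.90 Y67.18
G1 X66.44 Y68.36
M5
G0 X179.21 Y7.74
M4 S201
G1 X148.39 Y18.35 F3030
G1 X134.10 Y47.65
G1 X144.71 Y78.47
G1 X174.01 Y92.76
G1 X204.83 Y82.15
G1 X219.12 Y52.85
G1 X208.51 Y22.03
G1 X179.21 Y7.74
M5
G0 X302.92 Y50.98
M4 S201
G1 X59.81 Y17.37 F3030
M5
G0 X8.15 Y84.64
M4 S201
G1 X214.52 Y61.77 F3030
G1 X211.67 Y17.52
G1 X8.15 Y84.64
M5
G0 X235.98 Y29.64
M4 S201
G1 X226.21 Y87.05 F3030
M5
G0 X0.00 Y0.00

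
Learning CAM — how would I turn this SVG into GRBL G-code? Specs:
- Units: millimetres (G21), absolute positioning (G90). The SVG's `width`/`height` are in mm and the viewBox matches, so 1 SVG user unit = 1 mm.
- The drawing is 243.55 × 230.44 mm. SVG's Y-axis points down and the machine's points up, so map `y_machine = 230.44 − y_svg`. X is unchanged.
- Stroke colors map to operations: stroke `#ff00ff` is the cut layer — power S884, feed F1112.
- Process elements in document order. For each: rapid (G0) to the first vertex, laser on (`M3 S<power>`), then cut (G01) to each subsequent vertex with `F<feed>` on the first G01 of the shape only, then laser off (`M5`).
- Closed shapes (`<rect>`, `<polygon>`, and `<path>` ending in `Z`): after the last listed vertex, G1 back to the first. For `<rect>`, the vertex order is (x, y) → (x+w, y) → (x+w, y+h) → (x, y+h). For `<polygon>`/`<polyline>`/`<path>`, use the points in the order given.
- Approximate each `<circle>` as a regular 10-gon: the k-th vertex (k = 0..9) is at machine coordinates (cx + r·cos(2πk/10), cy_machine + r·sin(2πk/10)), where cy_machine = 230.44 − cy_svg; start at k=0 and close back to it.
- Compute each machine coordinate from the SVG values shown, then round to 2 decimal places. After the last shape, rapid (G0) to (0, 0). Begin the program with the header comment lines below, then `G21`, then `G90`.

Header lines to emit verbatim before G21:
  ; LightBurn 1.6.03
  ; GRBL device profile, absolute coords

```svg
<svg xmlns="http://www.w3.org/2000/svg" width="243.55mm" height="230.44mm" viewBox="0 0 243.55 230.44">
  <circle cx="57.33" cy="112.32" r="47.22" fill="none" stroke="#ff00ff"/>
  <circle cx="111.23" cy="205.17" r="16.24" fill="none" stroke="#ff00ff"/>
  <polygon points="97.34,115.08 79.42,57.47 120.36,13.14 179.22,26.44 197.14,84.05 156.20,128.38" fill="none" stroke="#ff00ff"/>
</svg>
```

Since the viewBox matches the mm dimensions, user units are millimetres directly. The only transform is the Y-flip y_m = 230.44 − y_svg.

Shape 1 is a circle drawn with `<circle>`. Its stroke #ff00ff means cut at S884, F1112. After flipping Y the toolpath is (104.55,118.12) → (95.53,145.88) → (71.92,163.03) → (42.74,163.03) → (19.13,145.88) → (10.11,118.12) → (19.13,90.36) → (42.74,73.21) → (71.92,73.21) → (95.53,90.36) → (104.55,118.12), returning to the start.

Shape 2 is a circle drawn with `<circle>`. Its stroke #ff00ff means cut at S884, F1112. After flipping Y the toolpath is (127.47,25.27) → (124.37,34.82) → (116.25,40.72) → (106.21,40.72) → (98.09,34.82) → (94.99,25.27) → (98.09,15.72) → (106.21,9.82) → (116.25,9.82) → (124.37,15.72) → (127.47,25.27), returning to the start.

Shape 3 is a regular polygon drawn with `<polygon>`. Its stroke #ff00ff means cut at S884, F1112. After flipping Y the toolpath is (97.34,115.36) → (79.42,172.97) → (120.36,217.30) → (179.22,204.00) → (197.14,146.39) → (156.20,102.06) → (97.34,115.36), returning to the start.

; LightBurn 1.6.03
; GRBL device profile, absolute coords
G21
G90
G0 X104.55 Y118.12
M3 S884
G01 X95.53 Y145.88 F1112
G01 X71.92 Y163.03
G01 X42.74 Y163.03
G01 X19.13 Y145.88
G01 X10.11 Y118.12
G01 X19.13 Y90.36
G01 X42.74 Y73.21
G01 X71.92 Y73.21
G01 X95.53 Y90.36
G01 X104.55 Y118.12
M5
G0 X127.47 Y25.27
M3 S884
G01 X124.37 Y34.82 F1112
G01 X116.25 Y40.72
G01 X106.21 Y40.72
G01 X98.09 Y34.82
G01 X94.99 Y25.27
G01 X98.09 Y15.72
G01 X106.21 Y9.82
G01 X116.25 Y9.82
G01 X124.37 Y15.72
G01 X127.47 Y25.27
M5
G0 X97.34 Y115.36
M3 S884
G01 X79.42 Y172.97 F1112
G01 X120.36 Y217.30
G01 X179.22 Y204.00
G01 X197.14 Y146.39
G01 X156.20 Y102.06
G01 X97.34 Y115.36
M5
G0 X0.00 Y0.00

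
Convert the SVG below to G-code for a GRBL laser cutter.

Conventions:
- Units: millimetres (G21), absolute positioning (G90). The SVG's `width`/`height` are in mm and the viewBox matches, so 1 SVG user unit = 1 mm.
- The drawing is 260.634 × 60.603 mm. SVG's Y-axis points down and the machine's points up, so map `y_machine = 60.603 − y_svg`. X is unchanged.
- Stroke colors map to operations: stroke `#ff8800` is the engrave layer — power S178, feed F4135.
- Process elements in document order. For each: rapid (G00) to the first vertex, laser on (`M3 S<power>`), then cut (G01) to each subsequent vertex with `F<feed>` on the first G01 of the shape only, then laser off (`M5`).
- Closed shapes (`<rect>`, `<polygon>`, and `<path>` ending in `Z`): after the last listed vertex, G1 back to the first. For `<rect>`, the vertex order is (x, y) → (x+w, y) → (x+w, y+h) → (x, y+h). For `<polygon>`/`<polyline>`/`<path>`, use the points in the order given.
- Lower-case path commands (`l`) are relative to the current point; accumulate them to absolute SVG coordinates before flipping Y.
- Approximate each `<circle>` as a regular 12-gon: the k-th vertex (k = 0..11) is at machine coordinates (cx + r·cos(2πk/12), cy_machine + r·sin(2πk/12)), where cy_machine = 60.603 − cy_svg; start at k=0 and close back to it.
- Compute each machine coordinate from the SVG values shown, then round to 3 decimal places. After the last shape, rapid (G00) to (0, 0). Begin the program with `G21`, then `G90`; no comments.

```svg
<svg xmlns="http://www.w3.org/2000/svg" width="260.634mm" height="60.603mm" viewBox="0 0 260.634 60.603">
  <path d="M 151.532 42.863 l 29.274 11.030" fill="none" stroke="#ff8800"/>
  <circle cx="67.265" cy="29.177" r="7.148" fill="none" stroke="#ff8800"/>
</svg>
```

viewBox `0 0 260.634 60.603` with mm width/height → 1 unit = 1 mm. Flip: y_m = 60.603 − y_svg.

**Shape 1** — `<path>` line segment, stroke `#ff8800` → engrave (S178, F4135). Machine vertices: (151.532,17.740) → (180.806,6.710). Open path.

**Shape 2** — `<circle>` circle, stroke `#ff8800` → engrave (S178, F4135). Machine vertices: (74.413,31.426) → (73.455,35.000) → (70.839,37.616) → (67.265,38.574) → (63.691,37.616) → (61.075,35.000) → (60.117,31.426) → (61.075,27.852) → (63.691,25.236) → (67.265,24.278) → (70.839,25.236) → (73.455,27.852) → (74.413,31.426). Closed: final G1 returns to the first vertex.

G21
G90
G00 X151.532 Y17.740
M3 S178
G01 X180.806 Y6.710 F4135
M5
G00 X74.413 Y31.426
M3 S178
G01 X73.455 Y35.000 F4135
G01 X70.839 Y37.616
G01 X67.265 Y38.574
G01 X63.691 Y37.616
G01 X61.075 Y35.000
G01 X60.117 Y31.426
G01 X61.075 Y27.852
G01 X63.691 Y25.236
G01 X67.265 Y24.278
G01 X70.839 Y25.236
G01 X73.455 Y27.852
G01 X74.413 Y31.426
M5
G00 X0.000 Y0.000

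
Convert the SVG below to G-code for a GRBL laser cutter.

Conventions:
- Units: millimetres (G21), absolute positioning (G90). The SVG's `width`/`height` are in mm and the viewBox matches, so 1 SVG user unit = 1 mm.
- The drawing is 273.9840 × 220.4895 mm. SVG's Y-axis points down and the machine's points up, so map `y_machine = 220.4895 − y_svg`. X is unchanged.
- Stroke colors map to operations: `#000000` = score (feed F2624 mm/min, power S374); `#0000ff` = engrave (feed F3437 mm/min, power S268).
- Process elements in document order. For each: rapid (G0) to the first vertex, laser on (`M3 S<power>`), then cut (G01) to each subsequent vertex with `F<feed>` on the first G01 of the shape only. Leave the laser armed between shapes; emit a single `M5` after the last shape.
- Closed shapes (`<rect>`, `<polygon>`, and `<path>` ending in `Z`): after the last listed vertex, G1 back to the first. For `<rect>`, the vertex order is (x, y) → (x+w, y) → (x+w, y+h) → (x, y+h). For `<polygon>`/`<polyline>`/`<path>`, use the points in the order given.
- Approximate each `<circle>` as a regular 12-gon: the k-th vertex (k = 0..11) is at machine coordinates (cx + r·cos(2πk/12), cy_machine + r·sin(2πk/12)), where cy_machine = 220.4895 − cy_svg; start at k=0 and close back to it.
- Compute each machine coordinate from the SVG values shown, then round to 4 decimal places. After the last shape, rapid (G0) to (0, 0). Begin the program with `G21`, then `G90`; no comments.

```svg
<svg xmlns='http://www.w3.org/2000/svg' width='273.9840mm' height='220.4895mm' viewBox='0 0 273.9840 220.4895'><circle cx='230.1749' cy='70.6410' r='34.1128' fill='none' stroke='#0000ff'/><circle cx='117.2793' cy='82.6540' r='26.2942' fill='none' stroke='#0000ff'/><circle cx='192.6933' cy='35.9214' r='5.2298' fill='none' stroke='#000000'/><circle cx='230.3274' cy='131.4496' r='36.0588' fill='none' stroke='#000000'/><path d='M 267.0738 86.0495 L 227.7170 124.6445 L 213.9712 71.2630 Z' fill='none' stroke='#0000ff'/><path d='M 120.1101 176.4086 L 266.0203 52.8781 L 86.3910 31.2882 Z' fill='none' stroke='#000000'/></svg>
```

viewBox `0 0 273.9840 220.4895` with mm width/height → 1 unit = 1 mm. Flip: y_m = 220.4895 − y_svg.

**Shape 1** — `<circle>` circle, stroke `#0000ff` → engrave (S268, F3437). Machine vertices: (264.2877,149.8485) → (259.7175,166.9049) → (247.2313,179.3911) → (230.1749,183.9613) → (213.1185,179.3911) → (200.6323,166.9049) → (196.0621,149.8485) → (200.6323,132.7921) → (213.1185,120.3059) → (230.1749,115.7357) → (247.2313,120.3059) → (259.7175,132.7921) → (264.2877,149.8485). Closed: final G1 returns to the first vertex.

**Shape 2** — `<circle>` circle, stroke `#0000ff` → engrave (S268, F3437). Machine vertices: (143.5735,137.8355) → (140.0507,150.9826) → (130.4264,160.6069) → (117.2793,164.1297) → (104.1322,160.6069) → (94.5079,150.9826) → (90.9851,137.8355) → (94.5079,124.6884) → (104.1322,115.0641) → (117.2793,111.5413) → (130.4264,115.0641) → (140.0507,124.6884) → (143.5735,137.8355). Closed: final G1 returns to the first vertex.

**Shape 3** — `<circle>` circle, stroke `#000000` → score (S374, F2624). Machine vertices: (197.9231,184.5681) → (197.2224,187.1830) → (195.3082,189.0972) → (192.6933,189.7979) → (190.0784,189.0972) → (188.1642,187.1830) → (187.4635,184.5681) → (188.1642,181.9532) → (190.0784,180.0390) → (192.6933,179.3383) → (195.3082,180.0390) → (197.2224,181.9532) → (197.9231,184.5681). Closed: final G1 returns to the first vertex.

**Shape 4** — `<circle>` circle, stroke `#000000` → score (S374, F2624). Machine vertices: (266.3862,89.0399) → (261.5552,107.0693) → (248.3568,120.2677) → (230.3274,125.0987) → (212.2980,120.2677) → (199.0996,107.0693) → (194.2686,89.0399) → (199.0996,71.0105) → (212.2980,57.8121) → (230.3274,52.9811) → (248.3568,57.8121) → (261.5552,71.0105) → (266.3862,89.0399). Closed: final G1 returns to the first vertex.

**Shape 5** — `<path>` regular polygon, stroke `#0000ff` → engrave (S268, F3437). Machine vertices: (267.0738,134.4400) → (227.7170,95.8450) → (213.9712,149.2265) → (267.0738,134.4400). Closed: final G1 returns to the first vertex.

**Shape 6** — `<path>` closed polygon, stroke `#000000` → score (S374, F2624). Machine vertices: (120.1101,44.0809) → (266.0203,167.6114) → (86.3910,189.2013) → (120.1101,44.0809). Closed: final G1 returns to the first vertex.

G21
G90
G0 X264.2877 Y149.8485
M3 S268
G01 X259.7175 Y166.9049 F3437
G01 X247.2313 Y179.3911
G01 X230.1749 Y183.9613
G01 X213.1185 Y179.3911
G01 X200.6323 Y166.9049
G01 X196.0621 Y149.8485
G01 X200.6323 Y132.7921
G01 X213.1185 Y120.3059
G01 X230.1749 Y115.7357
G01 X247.2313 Y120.3059
G01 X259.7175 Y132.7921
G01 X264.2877 Y149.8485
G0 X143.5735 Y137.8355
M3 S268
G01 X140.0507 Y150.9826 F3437
G01 X130.4264 Y160.6069
G01 X117.2793 Y164.1297
G01 X104.1322 Y160.6069
G01 X94.5079 Y150.9826
G01 X90.9851 Y137.8355
G01 X94.5079 Y124.6884
G01 X104.1322 Y115.0641
G01 X117.2793 Y111.5413
G01 X130.4264 Y115.0641
G01 X140.0507 Y124.6884
G01 X143.5735 Y137.8355
G0 X197.9231 Y184.5681
M3 S374
G01 X197.2224 Y187.1830 F2624
G01 X195.3082 Y189.0972
G01 X192.6933 Y189.7979
G01 X190.0784 Y189.0972
G01 X188.1642 Y187.1830
G01 X187.4635 Y184.5681
G01 X188.1642 Y181.9532
G01 X190.0784 Y180.0390
G01 X192.6933 Y179.3383
G01 X195.3082 Y180.0390
G01 X197.2224 Y181.9532
G01 X197.9231 Y184.5681
G0 X266.3862 Y89.0399
M3 S374
G01 X261.5552 Y107.0693 F2624
G01 X248.3568 Y120.2677
G01 X230.3274 Y125.0987
G01 X212.2980 Y120.2677
G01 X199.0996 Y107.0693
G01 X194.2686 Y89.0399
G01 X199.0996 Y71.0105
G01 X212.2980 Y57.8121
G01 X230.3274 Y52.9811
G01 X248.3568 Y57.8121
G01 X261.5552 Y71.0105
G01 X266.3862 Y89.0399
G0 X267.0738 Y134.4400
M3 S268
G01 X227.7170 Y95.8450 F3437
G01 X213.9712 Y149.2265
G01 X267.0738 Y134.4400
G0 X120.1101 Y44.0809
M3 S374
G01 X266.0203 Y167.6114 F2624
G01 X86.3910 Y189.2013
G01 X120.1101 Y44.0809
M5
G0 X0.0000 Y0.0000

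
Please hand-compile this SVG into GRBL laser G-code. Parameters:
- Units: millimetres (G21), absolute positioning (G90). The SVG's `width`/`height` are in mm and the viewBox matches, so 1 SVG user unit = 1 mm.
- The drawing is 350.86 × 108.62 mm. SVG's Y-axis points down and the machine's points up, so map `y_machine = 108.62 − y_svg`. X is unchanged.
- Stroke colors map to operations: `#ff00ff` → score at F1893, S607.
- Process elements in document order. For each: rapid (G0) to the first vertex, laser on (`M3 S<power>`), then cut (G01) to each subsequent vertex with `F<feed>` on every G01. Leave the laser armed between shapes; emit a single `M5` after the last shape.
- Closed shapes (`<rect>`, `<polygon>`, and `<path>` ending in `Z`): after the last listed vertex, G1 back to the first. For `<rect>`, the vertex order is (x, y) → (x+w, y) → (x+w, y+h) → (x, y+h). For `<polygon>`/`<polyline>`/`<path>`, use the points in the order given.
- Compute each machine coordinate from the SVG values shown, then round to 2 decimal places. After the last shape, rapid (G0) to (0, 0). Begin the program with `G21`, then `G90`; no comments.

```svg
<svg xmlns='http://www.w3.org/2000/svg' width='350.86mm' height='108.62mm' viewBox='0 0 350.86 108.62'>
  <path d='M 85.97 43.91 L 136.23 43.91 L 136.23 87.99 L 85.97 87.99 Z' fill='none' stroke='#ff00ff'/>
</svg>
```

G21
G90
G0 X85.97 Y64.71
M3 S607
G01 X136.23 Y64.71 F1893
G01 X136.23 Y20.63 F1893
G01 X85.97 Y20.63 F1893
G01 X85.97 Y64.71 F1893
M5
G0 X0.00 Y0.00

viewBox `0 0 350.86 108.62` with mm width/height → 1 unit = 1 mm. Flip: y_m = 108.62 − y_svg.

**Shape 1** — `<path>` rectangle, stroke `#ff00ff` → score (S607, F1893). Machine vertices: (85.97,64.71) → (136.23,64.71) → (136.23,20.63) → (85.97,20.63) → (85.97,64.71). Closed: final G1 returns to the first vertex.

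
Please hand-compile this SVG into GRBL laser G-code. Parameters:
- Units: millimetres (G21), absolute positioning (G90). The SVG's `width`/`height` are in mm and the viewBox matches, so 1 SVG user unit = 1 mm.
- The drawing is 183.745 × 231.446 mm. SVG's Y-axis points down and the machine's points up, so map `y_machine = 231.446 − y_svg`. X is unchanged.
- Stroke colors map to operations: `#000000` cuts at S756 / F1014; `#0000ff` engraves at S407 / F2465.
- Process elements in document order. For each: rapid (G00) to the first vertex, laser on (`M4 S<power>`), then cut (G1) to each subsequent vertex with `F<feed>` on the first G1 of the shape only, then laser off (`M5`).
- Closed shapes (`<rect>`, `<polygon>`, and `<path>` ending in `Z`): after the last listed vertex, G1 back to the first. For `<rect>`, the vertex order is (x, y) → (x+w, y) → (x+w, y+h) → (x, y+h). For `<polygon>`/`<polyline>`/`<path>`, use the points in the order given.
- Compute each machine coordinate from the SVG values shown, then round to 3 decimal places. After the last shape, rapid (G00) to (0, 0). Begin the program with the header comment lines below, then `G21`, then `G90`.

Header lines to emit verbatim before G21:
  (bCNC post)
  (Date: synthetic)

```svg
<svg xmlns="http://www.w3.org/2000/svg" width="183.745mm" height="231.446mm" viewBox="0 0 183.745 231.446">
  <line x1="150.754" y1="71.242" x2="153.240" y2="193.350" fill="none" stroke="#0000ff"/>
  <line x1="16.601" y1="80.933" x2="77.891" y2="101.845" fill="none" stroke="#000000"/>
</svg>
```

(bCNC post)
(Date: synthetic)
G21
G90
G00 X150.754 Y160.204
M4 S407
G1 X153.240 Y38.096 F2465
M5
G00 X16.601 Y150.513
M4 S756
G1 X77.891 Y129.601 F1014
M5
G00 X0.000 Y0.000

Since the viewBox matches the mm dimensions, user units are millimetres directly. The only transform is the Y-flip y_m = 231.446 − y_svg.

Shape 1 is a line segment drawn with `<line>`. Its stroke #0000ff means engrave at S407, F2465. After flipping Y the toolpath is (150.754,160.204) → (153.240,38.096).

Shape 2 is a line segment drawn with `<line>`. Its stroke #000000 means cut at S756, F1014. After flipping Y the toolpath is (16.601,150.513) → (77.891,129.601).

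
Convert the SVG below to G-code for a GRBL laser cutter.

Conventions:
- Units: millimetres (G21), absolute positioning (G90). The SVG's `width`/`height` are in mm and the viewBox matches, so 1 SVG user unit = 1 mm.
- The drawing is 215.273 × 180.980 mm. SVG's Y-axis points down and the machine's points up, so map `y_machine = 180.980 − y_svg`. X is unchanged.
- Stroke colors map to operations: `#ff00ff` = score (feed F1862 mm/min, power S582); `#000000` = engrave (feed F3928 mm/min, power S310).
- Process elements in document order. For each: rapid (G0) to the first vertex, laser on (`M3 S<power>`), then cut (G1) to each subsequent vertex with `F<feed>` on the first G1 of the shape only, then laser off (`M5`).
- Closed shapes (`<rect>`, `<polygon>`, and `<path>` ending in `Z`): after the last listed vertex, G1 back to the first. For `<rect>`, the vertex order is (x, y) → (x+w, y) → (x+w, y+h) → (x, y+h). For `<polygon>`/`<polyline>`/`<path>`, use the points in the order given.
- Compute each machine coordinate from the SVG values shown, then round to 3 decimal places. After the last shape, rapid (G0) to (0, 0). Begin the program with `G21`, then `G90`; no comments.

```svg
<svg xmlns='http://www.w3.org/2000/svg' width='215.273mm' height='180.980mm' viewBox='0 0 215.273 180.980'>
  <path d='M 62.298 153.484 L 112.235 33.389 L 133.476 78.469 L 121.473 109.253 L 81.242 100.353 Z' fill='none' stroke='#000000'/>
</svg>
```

viewBox `0 0 215.273 180.980` with mm width/height → 1 unit = 1 mm. Flip: y_m = 180.980 − y_svg.

**Shape 1** — `<path>` closed polygon, stroke `#000000` → engrave (S310, F3928). Machine vertices: (62.298,27.496) → (112.235,147.591) → (133.476,102.511) → (121.473,71.727) → (81.242,80.627) → (62.298,27.496). Closed: final G1 returns to the first vertex.

G21
G90
G0 X62.298 Y27.496
M3 S310
G1 X112.235 Y147.591 F3928
G1 X133.476 Y102.511
G1 X121.473 Y71.727
G1 X81.242 Y80.627
G1 X62.298 Y27.496
M5
G0 X0.000 Y0.000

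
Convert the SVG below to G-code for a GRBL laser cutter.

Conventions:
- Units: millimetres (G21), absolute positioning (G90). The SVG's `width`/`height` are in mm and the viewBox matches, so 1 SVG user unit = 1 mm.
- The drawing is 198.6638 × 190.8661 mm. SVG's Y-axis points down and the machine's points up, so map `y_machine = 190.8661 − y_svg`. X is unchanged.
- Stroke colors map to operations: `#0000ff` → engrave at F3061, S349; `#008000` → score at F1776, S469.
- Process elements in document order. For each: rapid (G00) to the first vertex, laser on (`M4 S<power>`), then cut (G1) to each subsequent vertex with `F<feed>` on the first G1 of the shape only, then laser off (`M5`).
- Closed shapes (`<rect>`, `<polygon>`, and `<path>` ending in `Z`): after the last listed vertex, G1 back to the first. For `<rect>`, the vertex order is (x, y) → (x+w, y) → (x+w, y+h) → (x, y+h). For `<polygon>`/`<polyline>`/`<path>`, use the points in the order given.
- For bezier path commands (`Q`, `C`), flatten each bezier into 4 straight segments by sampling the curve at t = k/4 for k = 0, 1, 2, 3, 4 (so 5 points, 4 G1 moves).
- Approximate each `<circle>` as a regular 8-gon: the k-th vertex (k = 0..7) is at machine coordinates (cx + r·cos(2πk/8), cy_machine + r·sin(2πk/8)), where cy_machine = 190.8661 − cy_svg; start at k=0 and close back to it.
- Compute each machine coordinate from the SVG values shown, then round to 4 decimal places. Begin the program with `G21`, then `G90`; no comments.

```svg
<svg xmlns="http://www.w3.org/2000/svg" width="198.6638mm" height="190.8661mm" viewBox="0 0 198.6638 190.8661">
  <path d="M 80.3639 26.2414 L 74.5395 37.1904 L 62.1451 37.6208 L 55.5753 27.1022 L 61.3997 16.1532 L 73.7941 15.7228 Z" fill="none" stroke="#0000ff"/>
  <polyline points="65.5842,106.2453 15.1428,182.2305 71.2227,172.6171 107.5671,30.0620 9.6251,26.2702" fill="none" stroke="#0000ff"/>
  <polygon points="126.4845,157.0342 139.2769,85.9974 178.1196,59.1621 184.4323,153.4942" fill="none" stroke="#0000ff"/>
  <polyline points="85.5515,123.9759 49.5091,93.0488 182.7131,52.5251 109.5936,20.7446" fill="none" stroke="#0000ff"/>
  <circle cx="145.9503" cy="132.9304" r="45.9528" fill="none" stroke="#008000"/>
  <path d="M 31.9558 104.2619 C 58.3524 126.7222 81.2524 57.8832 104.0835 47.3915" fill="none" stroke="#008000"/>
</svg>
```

G21
G90
G00 X80.3639 Y164.6247
M4 S349
G1 X74.5395 Y153.6757 F3061
G1 X62.1451 Y153.2453
G1 X55.5753 Y163.7639
G1 X61.3997 Y174.7129
G1 X73.7941 Y175.1433
G1 X80.3639 Y164.6247
M5
G00 X65.5842 Y84.6208
M4 S349
G1 X15.1428 Y8.6356 F3061
G1 X71.2227 Y18.2490
G1 X107.5671 Y160.8041
G1 X9.6251 Y164.5959
M5
G00 X126.4845 Y33.8319
M4 S349
G1 X139.2769 Y104.8687 F3061
G1 X178.1196 Y131.7040
G1 X184.4323 Y37.3719
G1 X126.4845 Y33.8319
M5
G00 X85.5515 Y66.8902
M4 S349
G1 X49.5091 Y97.8173 F3061
G1 X182.7131 Y138.3410
G1 X109.5936 Y170.1215
M5
G00 X191.9031 Y57.9357
M4 S469
G1 X178.4438 Y90.4292 F1776
G1 X145.9503 Y103.8885
G1 X113.4568 Y90.4292
G1 X99.9975 Y57.9357
G1 X113.4568 Y25.4422
G1 X145.9503 Y11.9829
G1 X178.4438 Y25.4422
G1 X191.9031 Y57.9357
M5
G00 X31.9558 Y86.6042
M4 S469
G1 X51.1512 Y84.5394 F1776
G1 X69.3567 Y102.6824
G1 X86.8937 Y127.0039
G1 X104.0835 Y143.4746
M5

Since the viewBox matches the mm dimensions, user units are millimetres directly. The only transform is the Y-flip y_m = 190.8661 − y_svg.

Shape 1 is a regular polygon drawn with `<path>`. Its stroke #0000ff means engrave at S349, F3061. After flipping Y the toolpath is (80.3639,164.6247) → (74.5395,153.6757) → (62.1451,153.2453) → (55.5753,163.7639) → (61.3997,174.7129) → (73.7941,175.1433) → (80.3639,164.6247), returning to the start.

Shape 2 is a open polyline drawn with `<polyline>`. Its stroke #0000ff means engrave at S349, F3061. After flipping Y the toolpath is (65.5842,84.6208) → (15.1428,8.6356) → (71.2227,18.2490) → (107.5671,160.8041) → (9.6251,164.5959).

Shape 3 is a closed polygon drawn with `<polygon>`. Its stroke #0000ff means engrave at S349, F3061. After flipping Y the toolpath is (126.4845,33.8319) → (139.2769,104.8687) → (178.1196,131.7040) → (184.4323,37.3719) → (126.4845,33.8319), returning to the start.

Shape 4 is a open polyline drawn with `<polyline>`. Its stroke #0000ff means engrave at S349, F3061. After flipping Y the toolpath is (85.5515,66.8902) → (49.5091,97.8173) → (182.7131,138.3410) → (109.5936,170.1215).

Shape 5 is a circle drawn with `<circle>`. Its stroke #008000 means score at S469, F1776. After flipping Y the toolpath is (191.9031,57.9357) → (178.4438,90.4292) → (145.9503,103.8885) → (113.4568,90.4292) → (99.9975,57.9357) → (113.4568,25.4422) → (145.9503,11.9829) → (178.4438,25.4422) → (191.9031,57.9357), returning to the start.

Shape 6 is a cubic bezier drawn with `<path>`. Its stroke #008000 means score at S469, F1776. After flipping Y the toolpath is (31.9558,86.6042) → (51.1512,84.5394) → (69.3567,102.6824) → (86.8937,127.0039) → (104.0835,143.4746).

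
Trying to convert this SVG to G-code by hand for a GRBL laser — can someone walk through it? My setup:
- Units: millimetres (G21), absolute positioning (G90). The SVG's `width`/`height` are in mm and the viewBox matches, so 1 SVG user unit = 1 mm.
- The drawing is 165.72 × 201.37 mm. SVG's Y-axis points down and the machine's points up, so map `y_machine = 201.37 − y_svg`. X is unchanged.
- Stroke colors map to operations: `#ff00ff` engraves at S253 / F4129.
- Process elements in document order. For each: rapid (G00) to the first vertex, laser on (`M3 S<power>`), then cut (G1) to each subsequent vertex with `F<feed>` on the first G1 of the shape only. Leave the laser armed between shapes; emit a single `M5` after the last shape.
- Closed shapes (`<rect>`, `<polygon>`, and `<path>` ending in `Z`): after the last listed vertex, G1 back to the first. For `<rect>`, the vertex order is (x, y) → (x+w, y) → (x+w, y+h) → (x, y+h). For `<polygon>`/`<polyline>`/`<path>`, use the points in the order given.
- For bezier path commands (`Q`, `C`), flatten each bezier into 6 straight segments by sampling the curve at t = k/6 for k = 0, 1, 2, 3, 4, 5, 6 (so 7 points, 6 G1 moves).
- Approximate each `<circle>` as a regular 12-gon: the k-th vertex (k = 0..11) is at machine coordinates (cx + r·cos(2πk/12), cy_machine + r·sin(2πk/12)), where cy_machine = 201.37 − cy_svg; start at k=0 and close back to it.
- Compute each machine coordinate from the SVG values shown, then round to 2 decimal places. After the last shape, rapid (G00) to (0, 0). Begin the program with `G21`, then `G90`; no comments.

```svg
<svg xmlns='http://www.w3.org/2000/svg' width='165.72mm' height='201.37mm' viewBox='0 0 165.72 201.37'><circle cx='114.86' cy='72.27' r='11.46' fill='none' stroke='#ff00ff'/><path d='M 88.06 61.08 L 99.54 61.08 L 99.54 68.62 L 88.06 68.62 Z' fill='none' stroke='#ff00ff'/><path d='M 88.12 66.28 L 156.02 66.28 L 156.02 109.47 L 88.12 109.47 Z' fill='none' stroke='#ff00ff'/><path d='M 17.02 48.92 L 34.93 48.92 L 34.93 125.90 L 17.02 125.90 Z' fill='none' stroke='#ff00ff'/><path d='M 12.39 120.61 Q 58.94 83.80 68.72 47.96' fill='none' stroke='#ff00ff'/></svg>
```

G21
G90
G00 X126.32 Y129.10
M3 S253
G1 X124.78 Y134.83 F4129
G1 X120.59 Y139.02
G1 X114.86 Y140.56
G1 X109.13 Y139.02
G1 X104.94 Y134.83
G1 X103.40 Y129.10
G1 X104.94 Y123.37
G1 X109.13 Y119.18
G1 X114.86 Y117.64
G1 X120.59 Y119.18
G1 X124.78 Y123.37
G1 X126.32 Y129.10
G00 X88.06 Y140.29
M3 S253
G1 X99.54 Y140.29 F4129
G1 X99.54 Y132.75
G1 X88.06 Y132.75
G1 X88.06 Y140.29
G00 X88.12 Y135.09
M3 S253
G1 X156.02 Y135.09 F4129
G1 X156.02 Y91.90
G1 X88.12 Y91.90
G1 X88.12 Y135.09
G00 X17.02 Y152.45
M3 S253
G1 X34.93 Y152.45 F4129
G1 X34.93 Y75.47
G1 X17.02 Y75.47
G1 X17.02 Y152.45
G00 X12.39 Y80.76
M3 S253
G1 X26.89 Y93.00 F4129
G1 X39.34 Y105.19
G1 X49.75 Y117.33
G1 X58.11 Y129.41
G1 X64.44 Y141.44
G1 X68.72 Y153.41
M5
G00 X0.00 Y0.00

viewBox `0 0 165.72 201.37` with mm width/height → 1 unit = 1 mm. Flip: y_m = 201.37 − y_svg.

**Shape 1** — `<circle>` circle, stroke `#ff00ff` → engrave (S253, F4129). Machine vertices: (126.32,129.10) → (124.78,134.83) → (120.59,139.02) → (114.86,140.56) → (109.13,139.02) → (104.94,134.83) → (103.40,129.10) → (104.94,123.37) → (109.13,119.18) → (114.86,117.64) → (120.59,119.18) → (124.78,123.37) → (126.32,129.10). Closed: final G1 returns to the first vertex.

**Shape 2** — `<path>` rectangle, stroke `#ff00ff` → engrave (S253, F4129). Machine vertices: (88.06,140.29) → (99.54,140.29) → (99.54,132.75) → (88.06,132.75) → (88.06,140.29). Closed: final G1 returns to the first vertex.

**Shape 3** — `<path>` rectangle, stroke `#ff00ff` → engrave (S253, F4129). Machine vertices: (88.12,135.09) → (156.02,135.09) → (156.02,91.90) → (88.12,91.90) → (88.12,135.09). Closed: final G1 returns to the first vertex.

**Shape 4** — `<path>` rectangle, stroke `#ff00ff` → engrave (S253, F4129). Machine vertices: (17.02,152.45) → (34.93,152.45) → (34.93,75.47) → (17.02,75.47) → (17.02,152.45). Closed: final G1 returns to the first vertex.

**Shape 5** — `<path>` quadratic bezier, stroke `#ff00ff` → engrave (S253, F4129). Control points (SVG): P0=(12.39,120.61), P1=(58.94,83.80), P2=(68.72,47.96); sampled at t=k/6. Machine vertices: (12.39,80.76) → (26.89,93.00) → (39.34,105.19) → (49.75,117.33) → (58.11,129.41) → (64.44,141.44) → (68.72,153.41). Open path.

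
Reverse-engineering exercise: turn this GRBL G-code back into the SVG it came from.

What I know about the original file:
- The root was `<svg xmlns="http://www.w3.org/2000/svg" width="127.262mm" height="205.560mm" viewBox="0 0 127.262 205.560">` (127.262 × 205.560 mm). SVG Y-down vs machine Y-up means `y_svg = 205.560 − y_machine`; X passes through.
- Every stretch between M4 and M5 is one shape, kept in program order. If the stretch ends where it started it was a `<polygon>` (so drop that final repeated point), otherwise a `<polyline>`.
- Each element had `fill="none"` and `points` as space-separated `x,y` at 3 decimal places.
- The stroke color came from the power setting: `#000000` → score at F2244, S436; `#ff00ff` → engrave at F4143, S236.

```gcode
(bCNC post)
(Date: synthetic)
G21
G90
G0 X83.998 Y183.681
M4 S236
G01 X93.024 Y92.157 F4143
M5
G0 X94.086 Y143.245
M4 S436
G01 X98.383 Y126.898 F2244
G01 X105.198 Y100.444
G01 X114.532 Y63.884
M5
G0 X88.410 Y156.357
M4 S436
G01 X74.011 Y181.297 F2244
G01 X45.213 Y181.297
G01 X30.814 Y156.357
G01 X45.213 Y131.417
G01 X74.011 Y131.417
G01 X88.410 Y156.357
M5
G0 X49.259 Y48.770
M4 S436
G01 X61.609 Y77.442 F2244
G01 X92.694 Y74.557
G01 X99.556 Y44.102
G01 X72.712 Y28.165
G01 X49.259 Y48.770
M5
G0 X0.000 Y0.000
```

<svg xmlns="http://www.w3.org/2000/svg" width="127.262mm" height="205.560mm" viewBox="0 0 127.262 205.560">
  <polyline points="83.998,21.879 93.024,113.403" fill="none" stroke="#ff00ff"/>
  <polyline points="94.086,62.315 98.383,78.662 105.198,105.116 114.532,141.676" fill="none" stroke="#000000"/>
  <polygon points="88.410,49.203 74.011,24.263 45.213,24.263 30.814,49.203 45.213,74.143 74.011,74.143" fill="none" stroke="#000000"/>
  <polygon points="49.259,156.790 61.609,128.118 92.694,131.003 99.556,161.458 72.712,177.395" fill="none" stroke="#000000"/>
</svg>

Each laser-on run becomes one SVG element. Flip Y back into SVG space with y_svg = 205.560 − y_machine.

Run 1: the run's S236 means `#ff00ff` (engrave). The run is open, so emit a `<polyline>` with points (Y-flipped): 83.998,21.879 93.024,113.403.

Run 2: the run's S436 means `#000000` (score). The run is open, so emit a `<polyline>` with points (Y-flipped): 94.086,62.315 98.383,78.662 105.198,105.116 114.532,141.676.

Run 3: S436 ⇒ score layer `#000000`. The run returns to its start, so emit a `<polygon>` with points (Y-flipped): 88.410,49.203 74.011,24.263 45.213,24.263 30.814,49.203 45.213,74.143 74.011,74.143.

Run 4: S436 ⇒ score layer `#000000`. The run returns to its start, so emit a `<polygon>` with points (Y-flipped): 49.259,156.790 61.609,128.118 92.694,131.003 99.556,161.458 72.712,177.395.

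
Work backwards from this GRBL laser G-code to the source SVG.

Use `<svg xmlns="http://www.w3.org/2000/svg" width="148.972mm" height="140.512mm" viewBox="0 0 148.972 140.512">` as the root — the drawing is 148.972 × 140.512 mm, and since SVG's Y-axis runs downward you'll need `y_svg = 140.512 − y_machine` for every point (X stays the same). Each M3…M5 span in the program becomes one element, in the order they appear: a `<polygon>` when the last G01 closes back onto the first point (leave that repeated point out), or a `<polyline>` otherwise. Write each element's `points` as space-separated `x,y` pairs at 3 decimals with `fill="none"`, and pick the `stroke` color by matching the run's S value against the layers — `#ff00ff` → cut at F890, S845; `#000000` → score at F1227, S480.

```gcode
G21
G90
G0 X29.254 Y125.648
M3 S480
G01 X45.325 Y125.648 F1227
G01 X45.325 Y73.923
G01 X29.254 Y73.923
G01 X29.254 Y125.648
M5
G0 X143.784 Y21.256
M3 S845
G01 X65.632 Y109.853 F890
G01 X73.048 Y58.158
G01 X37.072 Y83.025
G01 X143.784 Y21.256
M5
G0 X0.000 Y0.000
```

<svg xmlns="http://www.w3.org/2000/svg" width="148.972mm" height="140.512mm" viewBox="0 0 148.972 140.512">
  <polygon points="29.254,14.864 45.325,14.864 45.325,66.589 29.254,66.589" fill="none" stroke="#000000"/>
  <polygon points="143.784,119.256 65.632,30.659 73.048,82.354 37.072,57.487" fill="none" stroke="#ff00ff"/>
</svg>

Each laser-on run becomes one SVG element. Flip Y back into SVG space with y_svg = 140.512 − y_machine.

Run 1: power S480 maps to stroke `#000000` (score). The run returns to its start, so emit a `<polygon>` with points (Y-flipped): 29.254,14.864 45.325,14.864 45.325,66.589 29.254,66.589.

Run 2: power S845 maps to stroke `#ff00ff` (cut). The run returns to its start, so emit a `<polygon>` with points (Y-flipped): 143.784,119.256 65.632,30.659 73.048,82.354 37.072,57.487.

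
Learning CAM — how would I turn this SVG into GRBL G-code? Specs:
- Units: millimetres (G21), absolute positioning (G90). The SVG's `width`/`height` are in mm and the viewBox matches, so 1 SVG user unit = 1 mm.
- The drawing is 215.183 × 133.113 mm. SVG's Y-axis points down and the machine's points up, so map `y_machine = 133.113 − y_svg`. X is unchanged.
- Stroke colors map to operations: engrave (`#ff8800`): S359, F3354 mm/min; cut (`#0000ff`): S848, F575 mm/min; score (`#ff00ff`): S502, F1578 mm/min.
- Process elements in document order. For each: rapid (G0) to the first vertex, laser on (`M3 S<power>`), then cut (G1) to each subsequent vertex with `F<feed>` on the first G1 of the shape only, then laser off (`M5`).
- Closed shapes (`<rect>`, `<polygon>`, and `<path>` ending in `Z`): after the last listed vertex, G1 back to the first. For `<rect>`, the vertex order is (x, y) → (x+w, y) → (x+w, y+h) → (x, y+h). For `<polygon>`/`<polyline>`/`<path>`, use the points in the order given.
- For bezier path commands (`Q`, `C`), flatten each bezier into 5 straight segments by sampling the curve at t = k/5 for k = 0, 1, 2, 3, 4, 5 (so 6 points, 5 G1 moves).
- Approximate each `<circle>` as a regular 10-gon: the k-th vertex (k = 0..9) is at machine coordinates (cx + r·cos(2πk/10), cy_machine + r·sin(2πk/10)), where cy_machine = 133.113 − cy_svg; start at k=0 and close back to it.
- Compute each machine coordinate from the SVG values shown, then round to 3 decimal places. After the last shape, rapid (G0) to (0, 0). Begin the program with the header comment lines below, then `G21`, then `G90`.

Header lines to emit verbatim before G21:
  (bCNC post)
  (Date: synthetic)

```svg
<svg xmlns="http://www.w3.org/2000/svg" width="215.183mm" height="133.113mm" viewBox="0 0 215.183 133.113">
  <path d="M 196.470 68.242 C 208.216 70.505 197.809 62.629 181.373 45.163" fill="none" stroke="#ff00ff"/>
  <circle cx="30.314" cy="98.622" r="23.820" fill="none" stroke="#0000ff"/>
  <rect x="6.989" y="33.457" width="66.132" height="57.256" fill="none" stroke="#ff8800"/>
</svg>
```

(bCNC post)
(Date: synthetic)
G21
G90
G0 X196.470 Y64.871
M3 S502
G1 X200.988 Y64.725 F1578
G1 X200.964 Y66.987
G1 X197.170 Y71.629
G1 X190.382 Y78.626
G1 X181.373 Y87.950
M5
G0 X54.134 Y34.491
M3 S848
G1 X49.585 Y48.492 F575
G1 X37.675 Y57.145
G1 X22.953 Y57.145
G1 X11.043 Y48.492
G1 X6.494 Y34.491
G1 X11.043 Y20.490
G1 X22.953 Y11.837
G1 X37.675 Y11.837
G1 X49.585 Y20.490
G1 X54.134 Y34.491
M5
G0 X6.989 Y99.656
M3 S359
G1 X73.121 Y99.656 F3354
G1 X73.121 Y42.400
G1 X6.989 Y42.400
G1 X6.989 Y99.656
M5
G0 X0.000 Y0.000

Since the viewBox matches the mm dimensions, user units are millimetres directly. The only transform is the Y-flip y_m = 133.113 − y_svg.

Shape 1 is a cubic bezier drawn with `<path>`. Its stroke #ff00ff means score at S502, F1578. After flipping Y the toolpath is (196.470,64.871) → (200.988,64.725) → (200.964,66.987) → (197.170,71.629) → (190.382,78.626) → (181.373,87.950).

Shape 2 is a circle drawn with `<circle>`. Its stroke #0000ff means cut at S848, F575. After flipping Y the toolpath is (54.134,34.491) → (49.585,48.492) → (37.675,57.145) → (22.953,57.145) → (11.043,48.492) → (6.494,34.491) → (11.043,20.490) → (22.953,11.837) → (37.675,11.837) → (49.585,20.490) → (54.134,34.491), returning to the start.

Shape 3 is a rectangle drawn with `<rect>`. Its stroke #ff8800 means engrave at S359, F3354. After flipping Y the toolpath is (6.989,99.656) → (73.121,99.656) → (73.121,42.400) → (6.989,42.400) → (6.989,99.656), returning to the start.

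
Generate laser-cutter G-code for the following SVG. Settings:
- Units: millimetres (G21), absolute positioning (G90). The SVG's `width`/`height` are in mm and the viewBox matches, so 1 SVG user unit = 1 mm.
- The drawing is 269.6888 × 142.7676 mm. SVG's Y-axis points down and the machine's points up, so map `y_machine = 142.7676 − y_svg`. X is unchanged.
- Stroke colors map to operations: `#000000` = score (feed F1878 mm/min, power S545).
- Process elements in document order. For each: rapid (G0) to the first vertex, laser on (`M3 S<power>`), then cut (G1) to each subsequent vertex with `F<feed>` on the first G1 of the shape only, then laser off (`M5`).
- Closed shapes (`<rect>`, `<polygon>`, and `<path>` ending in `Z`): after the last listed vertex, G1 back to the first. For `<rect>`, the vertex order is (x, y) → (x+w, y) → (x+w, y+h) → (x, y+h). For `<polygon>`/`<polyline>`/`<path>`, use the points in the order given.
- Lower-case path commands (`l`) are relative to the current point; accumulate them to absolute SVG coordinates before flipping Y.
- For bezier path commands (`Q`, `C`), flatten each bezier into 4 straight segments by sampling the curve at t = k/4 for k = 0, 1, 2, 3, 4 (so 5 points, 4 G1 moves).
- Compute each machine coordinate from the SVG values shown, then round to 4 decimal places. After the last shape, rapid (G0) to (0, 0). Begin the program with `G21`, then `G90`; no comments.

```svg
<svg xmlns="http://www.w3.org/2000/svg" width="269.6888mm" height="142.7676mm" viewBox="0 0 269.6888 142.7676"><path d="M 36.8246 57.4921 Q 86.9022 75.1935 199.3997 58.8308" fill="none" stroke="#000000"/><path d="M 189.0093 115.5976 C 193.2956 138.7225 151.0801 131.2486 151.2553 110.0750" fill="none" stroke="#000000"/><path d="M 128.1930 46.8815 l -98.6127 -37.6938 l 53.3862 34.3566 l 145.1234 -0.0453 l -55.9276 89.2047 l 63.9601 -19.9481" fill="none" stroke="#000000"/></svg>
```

G21
G90
G0 X36.8246 Y85.2755
M3 S545
G1 X65.7646 Y78.5538 F1878
G1 X102.5072 Y76.0901
G1 X147.0522 Y77.8845
G1 X199.3997 Y83.9368
M5
G0 X189.0093 Y27.1700
M3 S545
G1 X184.8939 Y15.2996 F1878
G1 X171.6740 Y13.3194
G1 X157.6832 Y19.6451
G1 X151.2553 Y32.6926
M5
G0 X128.1930 Y95.8861
M3 S545
G1 X29.5803 Y133.5799 F1878
G1 X82.9665 Y99.2233
G1 X228.0899 Y99.2686
G1 X172.1623 Y10.0639
G1 X236.1224 Y30.0120
M5
G0 X0.0000 Y0.0000

Since the viewBox matches the mm dimensions, user units are millimetres directly. The only transform is the Y-flip y_m = 142.7676 − y_svg.

Shape 1 is a quadratic bezier drawn with `<path>`. Its stroke #000000 means score at S545, F1878. After flipping Y the toolpath is (36.8246,85.2755) → (65.7646,78.5538) → (102.5072,76.0901) → (147.0522,77.8845) → (199.3997,83.9368).

Shape 2 is a cubic bezier drawn with `<path>`. Its stroke #000000 means score at S545, F1878. After flipping Y the toolpath is (189.0093,27.1700) → (184.8939,15.2996) → (171.6740,13.3194) → (157.6832,19.6451) → (151.2553,32.6926).

Shape 3 is a open polyline drawn with `<path>`. Its stroke #000000 means score at S545, F1878. After flipping Y the toolpath is (128.1930,95.8861) → (29.5803,133.5799) → (82.9665,99.2233) → (228.0899,99.2686) → (172.1623,10.0639) → (236.1224,30.0120).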